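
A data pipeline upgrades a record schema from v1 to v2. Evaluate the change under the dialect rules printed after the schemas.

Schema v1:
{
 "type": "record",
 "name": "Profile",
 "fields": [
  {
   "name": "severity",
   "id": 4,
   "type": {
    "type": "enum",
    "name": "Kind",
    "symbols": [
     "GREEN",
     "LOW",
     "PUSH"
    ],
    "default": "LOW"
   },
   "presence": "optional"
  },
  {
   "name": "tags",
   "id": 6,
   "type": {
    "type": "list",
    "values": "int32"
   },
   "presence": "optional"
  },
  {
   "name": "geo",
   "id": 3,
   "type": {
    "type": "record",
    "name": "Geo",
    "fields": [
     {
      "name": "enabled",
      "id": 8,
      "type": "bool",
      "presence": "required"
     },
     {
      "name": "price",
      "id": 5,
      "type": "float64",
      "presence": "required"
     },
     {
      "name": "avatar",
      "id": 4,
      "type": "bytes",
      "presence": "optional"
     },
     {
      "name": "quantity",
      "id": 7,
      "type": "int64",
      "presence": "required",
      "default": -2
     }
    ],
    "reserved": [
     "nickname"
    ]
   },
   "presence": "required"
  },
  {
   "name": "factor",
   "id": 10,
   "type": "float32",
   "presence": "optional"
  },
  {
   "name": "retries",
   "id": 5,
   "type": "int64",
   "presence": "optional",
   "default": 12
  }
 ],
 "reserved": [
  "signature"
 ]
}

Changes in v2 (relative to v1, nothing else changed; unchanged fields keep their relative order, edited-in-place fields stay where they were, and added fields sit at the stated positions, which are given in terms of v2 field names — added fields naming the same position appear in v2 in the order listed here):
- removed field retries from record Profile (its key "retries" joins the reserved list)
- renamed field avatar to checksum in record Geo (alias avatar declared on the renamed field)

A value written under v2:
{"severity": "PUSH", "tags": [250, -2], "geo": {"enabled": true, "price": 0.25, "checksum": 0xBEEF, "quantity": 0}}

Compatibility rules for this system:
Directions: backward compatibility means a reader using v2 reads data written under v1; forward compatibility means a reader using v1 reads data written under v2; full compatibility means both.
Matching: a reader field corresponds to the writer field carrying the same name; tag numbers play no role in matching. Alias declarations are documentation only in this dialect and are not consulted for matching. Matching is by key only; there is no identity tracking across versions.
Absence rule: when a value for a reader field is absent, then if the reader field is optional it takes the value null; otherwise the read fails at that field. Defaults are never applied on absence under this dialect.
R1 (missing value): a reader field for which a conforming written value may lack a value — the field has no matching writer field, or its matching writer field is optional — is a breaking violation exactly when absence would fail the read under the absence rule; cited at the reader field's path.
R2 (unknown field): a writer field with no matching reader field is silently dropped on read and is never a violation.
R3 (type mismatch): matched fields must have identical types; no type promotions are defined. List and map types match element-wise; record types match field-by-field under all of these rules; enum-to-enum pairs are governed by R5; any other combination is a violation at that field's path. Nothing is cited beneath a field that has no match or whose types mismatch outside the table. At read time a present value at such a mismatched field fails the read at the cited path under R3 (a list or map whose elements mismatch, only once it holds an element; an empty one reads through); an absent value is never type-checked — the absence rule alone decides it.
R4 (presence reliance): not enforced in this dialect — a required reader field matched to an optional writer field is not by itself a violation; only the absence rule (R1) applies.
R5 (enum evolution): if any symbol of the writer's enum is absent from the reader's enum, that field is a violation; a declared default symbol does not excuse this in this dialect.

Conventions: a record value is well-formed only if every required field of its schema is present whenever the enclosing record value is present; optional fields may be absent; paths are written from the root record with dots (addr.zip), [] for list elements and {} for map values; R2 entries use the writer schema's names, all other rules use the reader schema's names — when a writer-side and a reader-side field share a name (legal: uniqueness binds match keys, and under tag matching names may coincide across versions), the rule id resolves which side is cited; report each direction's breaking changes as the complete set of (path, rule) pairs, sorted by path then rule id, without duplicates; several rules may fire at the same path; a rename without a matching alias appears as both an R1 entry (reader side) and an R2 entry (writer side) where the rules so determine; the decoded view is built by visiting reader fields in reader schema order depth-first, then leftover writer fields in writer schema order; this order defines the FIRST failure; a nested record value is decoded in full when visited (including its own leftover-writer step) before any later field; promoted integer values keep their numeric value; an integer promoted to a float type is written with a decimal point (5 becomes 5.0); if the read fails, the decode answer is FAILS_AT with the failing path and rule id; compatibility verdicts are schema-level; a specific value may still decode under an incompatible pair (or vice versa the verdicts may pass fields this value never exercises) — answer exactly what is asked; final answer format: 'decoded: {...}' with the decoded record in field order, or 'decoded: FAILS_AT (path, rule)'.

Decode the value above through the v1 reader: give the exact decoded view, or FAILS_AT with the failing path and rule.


decoded: {"severity": "PUSH", "tags": [250, -2], "geo": {"enabled": true, "price": 0.25, "avatar": null, "quantity": 0}, "factor": null, "retries": null}

the writer's type comes first in each Profile pair
decoding the Profile value with the v1 reader:
  severity := "PUSH"
  tags := [250, -2]
  geo.enabled := true
  geo.price := 0.25
  geo.avatar := null (absent, optional -> null)
  geo.quantity := 0
  writer geo.checksum: unknown -> dropped
  factor := null (absent, optional -> null)
  retries := null (absent, optional -> null)
  => decoded: {"severity": "PUSH", "tags": [250, -2], "geo": {"enabled": true, "price": 0.25, "avatar": null, "quantity": 0}, "factor": null, "retries": null}
diffs on Profile not affecting the asked answer:
  removed field retries from record Profile (its key "retries" joins the reserved list) -> no rule fires on it and the decoded Profile view is identical with or without it


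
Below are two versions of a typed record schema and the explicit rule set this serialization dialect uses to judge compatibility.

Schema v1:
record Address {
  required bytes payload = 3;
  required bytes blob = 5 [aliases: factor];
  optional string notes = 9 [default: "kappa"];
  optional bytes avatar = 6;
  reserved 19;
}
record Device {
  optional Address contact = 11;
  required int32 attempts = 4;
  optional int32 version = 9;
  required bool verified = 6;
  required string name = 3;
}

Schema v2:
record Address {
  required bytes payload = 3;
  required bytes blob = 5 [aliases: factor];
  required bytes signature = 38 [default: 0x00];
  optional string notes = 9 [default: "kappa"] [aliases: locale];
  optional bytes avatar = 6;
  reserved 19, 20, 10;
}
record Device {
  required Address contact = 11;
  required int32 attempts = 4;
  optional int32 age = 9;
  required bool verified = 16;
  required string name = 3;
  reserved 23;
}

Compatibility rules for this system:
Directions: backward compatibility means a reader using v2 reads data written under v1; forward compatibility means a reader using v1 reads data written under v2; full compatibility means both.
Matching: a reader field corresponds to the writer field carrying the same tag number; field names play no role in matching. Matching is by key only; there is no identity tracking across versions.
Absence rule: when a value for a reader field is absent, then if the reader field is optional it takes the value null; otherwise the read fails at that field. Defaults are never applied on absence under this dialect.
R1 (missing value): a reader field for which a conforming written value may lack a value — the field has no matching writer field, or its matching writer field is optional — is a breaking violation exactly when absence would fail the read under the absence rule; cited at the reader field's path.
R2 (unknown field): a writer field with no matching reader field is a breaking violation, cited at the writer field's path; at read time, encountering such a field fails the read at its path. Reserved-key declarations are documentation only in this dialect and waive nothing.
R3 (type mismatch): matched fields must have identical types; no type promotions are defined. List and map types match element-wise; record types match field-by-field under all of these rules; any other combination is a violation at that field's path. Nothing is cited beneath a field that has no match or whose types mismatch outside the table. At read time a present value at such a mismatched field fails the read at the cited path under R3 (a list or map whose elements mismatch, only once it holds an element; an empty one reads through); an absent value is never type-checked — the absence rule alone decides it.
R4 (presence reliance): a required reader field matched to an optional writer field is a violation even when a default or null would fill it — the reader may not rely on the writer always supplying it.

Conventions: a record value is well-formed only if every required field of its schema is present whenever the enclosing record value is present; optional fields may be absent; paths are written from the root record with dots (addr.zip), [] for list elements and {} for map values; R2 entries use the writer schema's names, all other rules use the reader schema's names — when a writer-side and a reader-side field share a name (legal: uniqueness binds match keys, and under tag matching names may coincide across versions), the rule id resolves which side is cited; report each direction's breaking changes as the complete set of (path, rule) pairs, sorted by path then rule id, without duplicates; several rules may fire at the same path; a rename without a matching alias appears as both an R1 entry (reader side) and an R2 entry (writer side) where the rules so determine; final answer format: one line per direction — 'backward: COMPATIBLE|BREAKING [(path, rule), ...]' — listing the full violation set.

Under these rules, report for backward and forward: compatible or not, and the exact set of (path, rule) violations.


arrows below run writer -> reader for Device
backward pass over Device, reader schema v2, writer schema v1:
  contact: Address -> Address, writer optional; from contact
  attempts: int32 -> int32, writer required; from attempts
  age: int32 -> int32, writer optional; from version
  verified: no writer match
  name: string -> string, writer required; from name
  writer field verified has no reader counterpart
  contact.payload: bytes -> bytes, writer required; from contact.payload
  contact.blob: bytes -> bytes, writer required; from contact.blob
  contact.signature: no writer match
  contact.notes: string -> string, writer optional; from contact.notes
  contact.avatar: bytes -> bytes, writer optional; from contact.avatar
  breaking: (contact, R1)
  breaking: (contact, R4)
  breaking: (contact.signature, R1)
  breaking: (verified, R1)
  breaking: (verified, R2)
  => backward verdict for Device: BREAKING, 5 violation(s)
forward pass over Device, reader schema v1, writer schema v2:
  contact: Address -> Address, writer required; from contact
  attempts: int32 -> int32, writer required; from attempts
  version: int32 -> int32, writer optional; from age
  verified: no writer match
  name: string -> string, writer required; from name
  writer field verified has no reader counterpart
  contact.payload: bytes -> bytes, writer required; from contact.payload
  contact.blob: bytes -> bytes, writer required; from contact.blob
  contact.notes: string -> string, writer optional; from contact.notes
  contact.avatar: bytes -> bytes, writer optional; from contact.avatar
  writer field contact.signature has no reader counterpart
  breaking: (contact.signature, R2)
  breaking: (verified, R1)
  breaking: (verified, R2)
  => forward verdict for Device: BREAKING, 3 violation(s)

backward: BREAKING [(contact, R1), (contact, R4), (contact.signature, R1), (verified, R1), (verified, R2)]; forward: BREAKING [(contact.signature, R2), (verified, R1), (verified, R2)]


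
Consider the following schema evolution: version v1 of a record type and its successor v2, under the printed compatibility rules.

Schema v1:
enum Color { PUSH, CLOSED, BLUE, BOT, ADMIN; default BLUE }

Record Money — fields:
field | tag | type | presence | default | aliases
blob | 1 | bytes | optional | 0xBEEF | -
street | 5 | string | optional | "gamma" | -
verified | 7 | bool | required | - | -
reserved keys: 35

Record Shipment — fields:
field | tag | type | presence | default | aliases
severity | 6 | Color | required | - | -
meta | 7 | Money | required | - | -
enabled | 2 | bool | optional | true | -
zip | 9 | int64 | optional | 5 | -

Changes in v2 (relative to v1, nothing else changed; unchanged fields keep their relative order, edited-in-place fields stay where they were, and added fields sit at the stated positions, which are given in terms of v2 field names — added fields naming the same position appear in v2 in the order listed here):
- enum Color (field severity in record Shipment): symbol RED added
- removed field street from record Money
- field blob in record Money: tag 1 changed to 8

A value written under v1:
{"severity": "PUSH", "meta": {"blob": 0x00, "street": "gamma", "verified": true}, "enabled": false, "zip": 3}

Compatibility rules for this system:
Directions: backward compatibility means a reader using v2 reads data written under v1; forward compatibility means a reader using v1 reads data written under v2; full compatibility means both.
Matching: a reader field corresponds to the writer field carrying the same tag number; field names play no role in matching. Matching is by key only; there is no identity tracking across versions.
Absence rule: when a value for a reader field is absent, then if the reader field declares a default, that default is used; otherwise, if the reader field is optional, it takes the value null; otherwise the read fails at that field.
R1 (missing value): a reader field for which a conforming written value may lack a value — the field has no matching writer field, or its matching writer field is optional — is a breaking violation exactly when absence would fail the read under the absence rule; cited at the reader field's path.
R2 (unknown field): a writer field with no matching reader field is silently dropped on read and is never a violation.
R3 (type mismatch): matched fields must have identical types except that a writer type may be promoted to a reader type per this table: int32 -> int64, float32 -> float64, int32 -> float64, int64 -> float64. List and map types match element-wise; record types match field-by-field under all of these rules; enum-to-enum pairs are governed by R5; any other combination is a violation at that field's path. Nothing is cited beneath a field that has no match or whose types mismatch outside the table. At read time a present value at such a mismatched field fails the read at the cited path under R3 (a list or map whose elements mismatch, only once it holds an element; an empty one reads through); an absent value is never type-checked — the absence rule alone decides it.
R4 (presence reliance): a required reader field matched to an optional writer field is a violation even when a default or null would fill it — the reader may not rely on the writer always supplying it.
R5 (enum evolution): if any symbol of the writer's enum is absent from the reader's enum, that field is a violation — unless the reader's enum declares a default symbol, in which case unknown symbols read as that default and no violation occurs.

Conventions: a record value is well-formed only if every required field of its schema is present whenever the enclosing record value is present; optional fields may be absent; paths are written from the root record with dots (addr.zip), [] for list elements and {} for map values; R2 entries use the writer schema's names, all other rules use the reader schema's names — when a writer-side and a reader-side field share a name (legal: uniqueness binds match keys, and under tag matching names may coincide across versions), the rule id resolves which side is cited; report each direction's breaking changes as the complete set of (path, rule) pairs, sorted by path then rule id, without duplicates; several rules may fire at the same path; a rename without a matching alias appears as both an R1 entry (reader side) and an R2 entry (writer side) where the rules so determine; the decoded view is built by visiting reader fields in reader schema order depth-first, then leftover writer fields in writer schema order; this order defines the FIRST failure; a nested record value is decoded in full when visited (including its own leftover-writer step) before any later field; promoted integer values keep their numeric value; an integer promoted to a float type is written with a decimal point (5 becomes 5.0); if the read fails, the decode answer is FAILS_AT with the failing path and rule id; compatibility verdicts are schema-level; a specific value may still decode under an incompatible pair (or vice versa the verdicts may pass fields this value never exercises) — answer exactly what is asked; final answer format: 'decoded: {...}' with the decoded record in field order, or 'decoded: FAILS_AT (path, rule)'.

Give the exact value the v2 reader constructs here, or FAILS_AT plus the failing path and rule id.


in Shipment below, arrows point writer -> reader
decode walk for Shipment under reader schema v2:
  severity := "PUSH"
  meta.blob := 0xBEEF (no value, default fills)
  meta.verified := true
  writer meta.blob: unmatched, discarded
  writer meta.street: unmatched, discarded
  enabled := false
  zip := 3
  => decoded: {"severity": "PUSH", "meta": {"blob": 0xBEEF, "verified": true}, "enabled": false, "zip": 3}
checking off the Shipment differences that do not matter here:
  enum Color (field severity in record Shipment): symbol RED added -> no rule fires on it and the decoded Shipment view is identical with or without it

decoded: {"severity": "PUSH", "meta": {"blob": 0xBEEF, "verified": true}, "enabled": false, "zip": 3}


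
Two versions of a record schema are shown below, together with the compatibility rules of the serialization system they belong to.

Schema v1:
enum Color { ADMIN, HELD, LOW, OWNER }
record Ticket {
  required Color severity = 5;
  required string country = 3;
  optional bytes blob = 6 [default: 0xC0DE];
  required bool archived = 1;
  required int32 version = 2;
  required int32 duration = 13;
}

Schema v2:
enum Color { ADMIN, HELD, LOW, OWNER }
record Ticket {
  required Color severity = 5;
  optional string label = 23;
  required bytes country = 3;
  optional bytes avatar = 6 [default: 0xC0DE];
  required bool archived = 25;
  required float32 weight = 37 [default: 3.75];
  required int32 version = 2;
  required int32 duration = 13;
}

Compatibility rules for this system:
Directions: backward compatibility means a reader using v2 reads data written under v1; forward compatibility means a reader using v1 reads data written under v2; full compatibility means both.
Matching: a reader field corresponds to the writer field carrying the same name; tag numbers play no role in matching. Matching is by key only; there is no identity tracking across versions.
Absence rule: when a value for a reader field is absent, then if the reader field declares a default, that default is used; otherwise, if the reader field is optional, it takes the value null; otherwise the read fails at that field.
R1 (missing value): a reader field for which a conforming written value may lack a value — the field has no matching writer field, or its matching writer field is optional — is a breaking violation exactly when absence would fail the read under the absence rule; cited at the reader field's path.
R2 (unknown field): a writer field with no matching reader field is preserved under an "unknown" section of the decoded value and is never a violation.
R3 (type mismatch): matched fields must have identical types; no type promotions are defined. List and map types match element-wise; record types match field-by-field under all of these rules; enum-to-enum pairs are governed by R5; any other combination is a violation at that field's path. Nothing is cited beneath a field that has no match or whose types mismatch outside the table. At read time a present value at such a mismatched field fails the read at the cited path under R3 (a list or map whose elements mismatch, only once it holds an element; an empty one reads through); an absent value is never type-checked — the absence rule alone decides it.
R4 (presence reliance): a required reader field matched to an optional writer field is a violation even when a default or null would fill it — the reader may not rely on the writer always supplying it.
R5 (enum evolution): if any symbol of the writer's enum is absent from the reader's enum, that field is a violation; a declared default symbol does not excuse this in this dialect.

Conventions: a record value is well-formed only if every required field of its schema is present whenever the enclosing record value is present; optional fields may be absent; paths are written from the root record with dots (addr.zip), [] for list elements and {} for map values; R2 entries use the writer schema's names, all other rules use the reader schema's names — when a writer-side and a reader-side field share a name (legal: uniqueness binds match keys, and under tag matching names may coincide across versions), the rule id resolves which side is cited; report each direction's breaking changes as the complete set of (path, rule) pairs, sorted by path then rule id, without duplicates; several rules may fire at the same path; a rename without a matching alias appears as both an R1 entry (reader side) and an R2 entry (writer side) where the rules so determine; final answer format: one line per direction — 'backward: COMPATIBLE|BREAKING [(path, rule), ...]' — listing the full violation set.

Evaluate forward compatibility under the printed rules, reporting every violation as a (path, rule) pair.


arrows below run writer -> reader for Ticket
forward for Ticket (reader v1, writer v2):
  severity: Color -> Color, writer required; from severity
  country: bytes -> string, writer required; from country
  blob: no writer match
  archived: bool -> bool, writer required; from archived
  version: int32 -> int32, writer required; from version
  duration: int32 -> int32, writer required; from duration
  writer field label has no reader counterpart
  writer field avatar has no reader counterpart
  writer field weight has no reader counterpart
  violation R3 at country
  forward on Ticket therefore BREAKING (1)
checking off the Ticket differences that do not matter here:
  field archived in record Ticket: tag 1 changed to 25 -> inert for the asked Ticket verdict: nothing fires
  renamed field blob to avatar in record Ticket -> inert for the asked Ticket verdict: nothing fires
  added field weight to record Ticket: required float32, tag 37, default 3.75 (in v2 it sits immediately before version) -> inert for the asked Ticket verdict: nothing fires
  added field label to record Ticket: optional string, tag 23 (in v2 it sits immediately before country) -> inert for the asked Ticket verdict: nothing fires

forward: BREAKING [(country, R3)]


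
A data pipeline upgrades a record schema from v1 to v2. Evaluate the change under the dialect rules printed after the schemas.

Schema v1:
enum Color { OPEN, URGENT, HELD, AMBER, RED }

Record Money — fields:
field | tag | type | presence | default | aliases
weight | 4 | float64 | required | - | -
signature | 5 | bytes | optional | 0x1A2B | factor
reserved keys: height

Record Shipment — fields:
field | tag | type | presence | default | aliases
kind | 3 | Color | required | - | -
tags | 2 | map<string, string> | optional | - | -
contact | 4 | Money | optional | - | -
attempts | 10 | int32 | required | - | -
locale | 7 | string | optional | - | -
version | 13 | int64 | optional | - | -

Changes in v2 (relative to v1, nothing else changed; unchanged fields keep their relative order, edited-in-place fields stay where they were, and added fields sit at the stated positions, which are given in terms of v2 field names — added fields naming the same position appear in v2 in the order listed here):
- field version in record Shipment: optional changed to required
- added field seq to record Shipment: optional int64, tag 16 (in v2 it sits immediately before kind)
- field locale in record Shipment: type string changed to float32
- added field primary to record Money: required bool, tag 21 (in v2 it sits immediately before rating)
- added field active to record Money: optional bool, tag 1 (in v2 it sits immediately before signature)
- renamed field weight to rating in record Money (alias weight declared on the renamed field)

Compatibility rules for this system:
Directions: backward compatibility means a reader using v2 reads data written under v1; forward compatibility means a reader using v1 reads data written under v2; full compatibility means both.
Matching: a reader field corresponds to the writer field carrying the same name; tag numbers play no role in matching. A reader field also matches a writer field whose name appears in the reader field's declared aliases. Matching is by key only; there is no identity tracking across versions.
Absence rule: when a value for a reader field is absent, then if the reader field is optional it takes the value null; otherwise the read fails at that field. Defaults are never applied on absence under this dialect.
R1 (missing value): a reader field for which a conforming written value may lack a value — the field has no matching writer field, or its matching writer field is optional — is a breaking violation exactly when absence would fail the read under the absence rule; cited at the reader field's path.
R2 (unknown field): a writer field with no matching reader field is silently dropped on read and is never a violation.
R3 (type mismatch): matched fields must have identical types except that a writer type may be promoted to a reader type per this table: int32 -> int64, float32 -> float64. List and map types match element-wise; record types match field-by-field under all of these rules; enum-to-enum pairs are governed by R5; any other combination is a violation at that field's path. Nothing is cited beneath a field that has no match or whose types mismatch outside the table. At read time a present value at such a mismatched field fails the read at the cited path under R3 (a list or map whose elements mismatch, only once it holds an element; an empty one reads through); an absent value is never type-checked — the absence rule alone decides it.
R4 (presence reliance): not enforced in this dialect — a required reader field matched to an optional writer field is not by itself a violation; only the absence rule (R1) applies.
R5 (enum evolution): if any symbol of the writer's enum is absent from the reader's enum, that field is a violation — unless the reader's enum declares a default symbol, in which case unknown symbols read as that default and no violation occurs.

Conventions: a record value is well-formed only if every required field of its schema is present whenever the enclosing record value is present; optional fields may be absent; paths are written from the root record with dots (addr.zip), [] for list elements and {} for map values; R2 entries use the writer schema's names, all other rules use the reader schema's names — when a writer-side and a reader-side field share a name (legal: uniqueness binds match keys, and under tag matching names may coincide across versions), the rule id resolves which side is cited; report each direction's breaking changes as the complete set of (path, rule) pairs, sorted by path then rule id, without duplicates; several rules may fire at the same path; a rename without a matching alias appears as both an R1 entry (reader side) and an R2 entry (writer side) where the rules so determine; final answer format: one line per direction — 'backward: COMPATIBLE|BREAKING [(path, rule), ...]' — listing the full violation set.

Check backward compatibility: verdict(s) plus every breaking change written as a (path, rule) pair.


each type pair in Shipment: writer, then reader
backward on Shipment — v2 reading data written by v1:
  seq: no writer match
  kind: paired with writer kind (Color -> Color; writer required)
  tags: paired with writer tags (map<string, string> -> map<string, string>; writer optional)
  contact: paired with writer contact (Money -> Money; writer optional)
  attempts: paired with writer attempts (int32 -> int32; writer required)
  locale: paired with writer locale (string -> float32; writer optional)
  version: paired with writer version (int64 -> int64; writer optional)
  contact.primary: no writer match
  contact.rating: paired with writer contact.weight (float64 -> float64; writer required)
  contact.active: no writer match
  contact.signature: paired with writer contact.signature (bytes -> bytes; writer optional)
  R1 fires at contact.primary
  R3 fires at locale
  R1 fires at version
  backward on Shipment therefore BREAKING (3)
the rest of the Shipment diff is inert for this question:
  added field seq to record Shipment: optional int64, tag 16 (in v2 it sits immediately before kind) -> triggers nothing under Shipment's printed rules — same verdict
  added field active to record Money: optional bool, tag 1 (in v2 it sits immediately before signature) -> triggers nothing under Shipment's printed rules — same verdict
  renamed field weight to rating in record Money (alias weight declared on the renamed field) -> its effect on Shipment is confined to the forward direction, not asked

backward: BREAKING [(contact.primary, R1), (locale, R3), (version, R1)]


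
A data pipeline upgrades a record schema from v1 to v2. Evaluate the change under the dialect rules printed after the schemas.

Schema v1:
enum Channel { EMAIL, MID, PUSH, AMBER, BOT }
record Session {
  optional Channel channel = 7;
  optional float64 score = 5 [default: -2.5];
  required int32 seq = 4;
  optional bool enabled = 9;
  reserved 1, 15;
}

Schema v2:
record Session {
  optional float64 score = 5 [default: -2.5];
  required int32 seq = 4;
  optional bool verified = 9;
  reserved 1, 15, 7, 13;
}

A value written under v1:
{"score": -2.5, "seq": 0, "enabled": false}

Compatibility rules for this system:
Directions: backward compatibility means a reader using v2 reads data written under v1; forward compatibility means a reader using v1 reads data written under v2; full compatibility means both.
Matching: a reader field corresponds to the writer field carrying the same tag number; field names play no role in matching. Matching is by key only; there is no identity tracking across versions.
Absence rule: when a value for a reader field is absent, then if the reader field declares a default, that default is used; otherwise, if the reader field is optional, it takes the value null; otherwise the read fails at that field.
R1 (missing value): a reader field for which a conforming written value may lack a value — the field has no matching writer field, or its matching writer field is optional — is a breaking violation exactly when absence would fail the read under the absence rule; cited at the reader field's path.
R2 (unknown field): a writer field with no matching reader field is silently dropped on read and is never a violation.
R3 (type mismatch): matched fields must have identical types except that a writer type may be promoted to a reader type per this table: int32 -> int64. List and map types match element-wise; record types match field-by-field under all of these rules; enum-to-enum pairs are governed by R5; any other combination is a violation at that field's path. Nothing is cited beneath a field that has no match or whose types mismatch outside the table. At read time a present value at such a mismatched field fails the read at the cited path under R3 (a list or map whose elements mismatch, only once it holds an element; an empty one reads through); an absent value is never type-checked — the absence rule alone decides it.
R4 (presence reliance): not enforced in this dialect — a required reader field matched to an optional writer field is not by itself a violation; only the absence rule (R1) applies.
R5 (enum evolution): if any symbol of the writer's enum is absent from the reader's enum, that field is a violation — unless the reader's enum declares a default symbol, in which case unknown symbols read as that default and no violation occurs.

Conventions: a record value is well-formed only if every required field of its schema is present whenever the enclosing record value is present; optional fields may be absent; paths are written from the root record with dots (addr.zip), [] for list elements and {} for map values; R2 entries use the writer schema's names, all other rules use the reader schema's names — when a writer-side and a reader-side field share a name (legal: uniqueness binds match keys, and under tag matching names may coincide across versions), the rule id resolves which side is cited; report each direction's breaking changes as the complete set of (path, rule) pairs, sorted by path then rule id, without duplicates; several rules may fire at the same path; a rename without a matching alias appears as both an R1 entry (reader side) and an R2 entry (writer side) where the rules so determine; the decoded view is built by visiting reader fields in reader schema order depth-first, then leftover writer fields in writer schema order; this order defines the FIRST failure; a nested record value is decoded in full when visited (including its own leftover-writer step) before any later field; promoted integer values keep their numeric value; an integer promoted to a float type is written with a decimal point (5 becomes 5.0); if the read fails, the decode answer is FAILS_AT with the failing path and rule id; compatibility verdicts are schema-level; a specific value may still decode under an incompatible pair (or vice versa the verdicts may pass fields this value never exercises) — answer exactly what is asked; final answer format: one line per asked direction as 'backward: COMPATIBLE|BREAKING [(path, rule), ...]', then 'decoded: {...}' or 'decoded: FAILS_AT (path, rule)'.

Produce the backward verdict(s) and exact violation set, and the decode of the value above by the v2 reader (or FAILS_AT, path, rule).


in Session below, arrows point writer -> reader
backward pass over Session, reader schema v2, writer schema v1:
  score: float64 -> float64, writer optional; from score
  seq: int32 -> int32, writer required; from seq
  verified: bool -> bool, writer optional; from enabled
  leftover writer field: channel
  => backward verdict for Session: COMPATIBLE, no violations
decode (reader v2):
  score := -2.5
  seq := 0
  verified := false (from writer enabled)
  => decoded: {"score": -2.5, "seq": 0, "verified": false}

backward: COMPATIBLE []; decoded: {"score": -2.5, "seq": 0, "verified": false}


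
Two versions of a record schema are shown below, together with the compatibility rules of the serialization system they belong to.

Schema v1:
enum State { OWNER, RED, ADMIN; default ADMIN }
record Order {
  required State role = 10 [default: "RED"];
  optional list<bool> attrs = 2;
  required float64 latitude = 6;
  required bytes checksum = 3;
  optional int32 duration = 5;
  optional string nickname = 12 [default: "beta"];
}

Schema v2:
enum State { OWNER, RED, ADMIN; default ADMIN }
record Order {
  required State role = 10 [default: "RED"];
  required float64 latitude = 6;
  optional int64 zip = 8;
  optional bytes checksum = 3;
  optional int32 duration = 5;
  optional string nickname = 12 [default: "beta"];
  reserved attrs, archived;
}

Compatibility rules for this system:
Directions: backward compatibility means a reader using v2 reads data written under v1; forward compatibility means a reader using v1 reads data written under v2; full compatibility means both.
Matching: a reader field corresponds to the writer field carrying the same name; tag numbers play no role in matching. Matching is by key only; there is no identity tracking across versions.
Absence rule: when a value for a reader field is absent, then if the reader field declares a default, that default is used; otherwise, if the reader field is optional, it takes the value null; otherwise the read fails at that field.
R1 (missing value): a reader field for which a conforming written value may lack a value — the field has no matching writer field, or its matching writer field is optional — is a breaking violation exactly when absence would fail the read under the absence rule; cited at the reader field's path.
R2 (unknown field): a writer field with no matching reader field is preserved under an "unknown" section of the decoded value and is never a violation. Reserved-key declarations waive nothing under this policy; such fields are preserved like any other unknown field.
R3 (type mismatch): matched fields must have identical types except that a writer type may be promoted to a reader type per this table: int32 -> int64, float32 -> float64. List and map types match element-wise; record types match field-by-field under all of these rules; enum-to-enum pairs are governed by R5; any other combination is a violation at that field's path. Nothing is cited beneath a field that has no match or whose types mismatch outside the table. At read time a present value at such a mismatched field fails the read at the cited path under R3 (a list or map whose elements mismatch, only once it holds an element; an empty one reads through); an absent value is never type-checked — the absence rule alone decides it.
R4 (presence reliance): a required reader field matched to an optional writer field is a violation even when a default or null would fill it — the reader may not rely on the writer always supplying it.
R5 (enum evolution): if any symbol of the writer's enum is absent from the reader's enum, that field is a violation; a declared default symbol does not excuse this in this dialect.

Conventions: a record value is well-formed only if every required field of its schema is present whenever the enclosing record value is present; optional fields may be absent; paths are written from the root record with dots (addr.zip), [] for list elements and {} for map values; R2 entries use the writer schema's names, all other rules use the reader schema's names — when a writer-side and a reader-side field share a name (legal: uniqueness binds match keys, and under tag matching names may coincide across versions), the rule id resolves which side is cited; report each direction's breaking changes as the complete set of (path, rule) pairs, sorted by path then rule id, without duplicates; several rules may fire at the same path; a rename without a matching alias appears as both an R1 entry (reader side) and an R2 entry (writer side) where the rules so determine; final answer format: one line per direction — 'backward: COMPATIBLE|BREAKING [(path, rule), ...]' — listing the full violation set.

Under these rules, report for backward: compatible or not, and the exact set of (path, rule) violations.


backward: COMPATIBLE []

in Order below, arrows point writer -> reader
backward for Order (reader v2, writer v1):
  writer required, State -> State: reader role maps from writer role
  writer required, float64 -> float64: reader latitude maps from writer latitude
  zip: no writer match
  writer required, bytes -> bytes: reader checksum maps from writer checksum
  writer optional, int32 -> int32: reader duration maps from writer duration
  writer optional, string -> string: reader nickname maps from writer nickname
  attrs (writer side), unknown to reader
  => backward: COMPATIBLE
remaining Order differences; none change what is asked:
  removed field attrs from record Order (its key "attrs" joins the reserved list) -> inert for the asked Order verdict: nothing fires
  field checksum in record Order: required changed to optional -> affects forward compatibility only, which is not asked
  added field zip to record Order: optional int64, tag 8 (in v2 it sits immediately before checksum) -> inert for the asked Order verdict: nothing fires
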